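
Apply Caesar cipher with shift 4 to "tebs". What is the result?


Caesar cipher: shift "tebs" by 4
  't' (pos 19) + 4 = pos 23 = 'x'
  'e' (pos 4) + 4 = pos 8 = 'i'
  'b' (pos 1) + 4 = pos 5 = 'f'
  's' (pos 18) + 4 = pos 22 = 'w'
Result: xifw

xifw


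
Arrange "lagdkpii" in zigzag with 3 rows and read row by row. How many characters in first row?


Zigzag "lagdkpii" into 3 rows:
Placing characters:
  'l' => row 0
  'a' => row 1
  'g' => row 2
  'd' => row 1
  'k' => row 0
  'p' => row 1
  'i' => row 2
  'i' => row 1
Rows:
  Row 0: "lk"
  Row 1: "adpi"
  Row 2: "gi"
First row length: 2

2


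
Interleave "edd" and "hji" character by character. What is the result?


Interleaving "edd" and "hji":
  Position 0: 'e' from first, 'h' from second => "eh"
  Position 1: 'd' from first, 'j' from second => "dj"
  Position 2: 'd' from first, 'i' from second => "di"
Result: ehdjdi

ehdjdi


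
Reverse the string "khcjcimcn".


Input: khcjcimcn
Reading characters right to left:
  Position 8: 'n'
  Position 7: 'c'
  Position 6: 'm'
  Position 5: 'i'
  Position 4: 'c'
  Position 3: 'j'
  Position 2: 'c'
  Position 1: 'h'
  Position 0: 'k'
Reversed: ncmicjchk

ncmicjchk


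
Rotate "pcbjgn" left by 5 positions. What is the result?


Input: "pcbjgn", rotate left by 5
First 5 characters: "pcbjg"
Remaining characters: "n"
Concatenate remaining + first: "n" + "pcbjg" = "npcbjg"

npcbjg


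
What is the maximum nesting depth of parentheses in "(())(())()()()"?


Input: "(())(())()()()"
Tracking depth:
  Position 0 '(': depth becomes 1
  Position 1 '(': depth becomes 2
  Position 2 ')': depth becomes 1
  Position 3 ')': depth becomes 0
  Position 4 '(': depth becomes 1
  Position 5 '(': depth becomes 2
  Position 6 ')': depth becomes 1
  Position 7 ')': depth becomes 0
  Position 8 '(': depth becomes 1
  Position 9 ')': depth becomes 0
  Position 10 '(': depth becomes 1
  Position 11 ')': depth becomes 0
  Position 12 '(': depth becomes 1
  Position 13 ')': depth becomes 0
Maximum depth reached: 2

2


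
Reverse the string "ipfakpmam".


Input: ipfakpmam
Reading characters right to left:
  Position 8: 'm'
  Position 7: 'a'
  Position 6: 'm'
  Position 5: 'p'
  Position 4: 'k'
  Position 3: 'a'
  Position 2: 'f'
  Position 1: 'p'
  Position 0: 'i'
Reversed: mampkafpi

mampkafpi


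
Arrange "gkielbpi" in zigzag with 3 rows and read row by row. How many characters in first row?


Zigzag "gkielbpi" into 3 rows:
Placing characters:
  'g' => row 0
  'k' => row 1
  'i' => row 2
  'e' => row 1
  'l' => row 0
  'b' => row 1
  'p' => row 2
  'i' => row 1
Rows:
  Row 0: "gl"
  Row 1: "kebi"
  Row 2: "ip"
First row length: 2

2


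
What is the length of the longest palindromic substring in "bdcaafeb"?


Input: "bdcaafeb"
Checking substrings for palindromes:
  [3:5] "aa" (len 2) => palindrome
Longest palindromic substring: "aa" with length 2

2


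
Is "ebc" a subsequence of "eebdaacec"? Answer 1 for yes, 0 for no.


Check if "ebc" is a subsequence of "eebdaacec"
Greedy scan:
  Position 0 ('e'): matches sub[0] = 'e'
  Position 1 ('e'): no match needed
  Position 2 ('b'): matches sub[1] = 'b'
  Position 3 ('d'): no match needed
  Position 4 ('a'): no match needed
  Position 5 ('a'): no match needed
  Position 6 ('c'): matches sub[2] = 'c'
  Position 7 ('e'): no match needed
  Position 8 ('c'): no match needed
All 3 characters matched => is a subsequence

1


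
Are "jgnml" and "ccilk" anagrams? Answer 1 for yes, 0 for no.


Strings: "jgnml", "ccilk"
Sorted first:  gjlmn
Sorted second: ccikl
Differ at position 0: 'g' vs 'c' => not anagrams

0


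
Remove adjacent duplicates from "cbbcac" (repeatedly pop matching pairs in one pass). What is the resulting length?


Input: cbbcac
Stack-based adjacent duplicate removal:
  Read 'c': push. Stack: c
  Read 'b': push. Stack: cb
  Read 'b': matches stack top 'b' => pop. Stack: c
  Read 'c': matches stack top 'c' => pop. Stack: (empty)
  Read 'a': push. Stack: a
  Read 'c': push. Stack: ac
Final stack: "ac" (length 2)

2


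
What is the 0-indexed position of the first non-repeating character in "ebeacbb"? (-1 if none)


Input: ebeacbb
Character frequencies:
  'a': 1
  'b': 3
  'c': 1
  'e': 2
Scanning left to right for freq == 1:
  Position 0 ('e'): freq=2, skip
  Position 1 ('b'): freq=3, skip
  Position 2 ('e'): freq=2, skip
  Position 3 ('a'): unique! => answer = 3

3


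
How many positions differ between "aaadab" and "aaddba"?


Comparing "aaadab" and "aaddba" position by position:
  Position 0: 'a' vs 'a' => same
  Position 1: 'a' vs 'a' => same
  Position 2: 'a' vs 'd' => DIFFER
  Position 3: 'd' vs 'd' => same
  Position 4: 'a' vs 'b' => DIFFER
  Position 5: 'b' vs 'a' => DIFFER
Positions that differ: 3

3


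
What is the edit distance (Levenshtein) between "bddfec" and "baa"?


Computing edit distance: "bddfec" -> "baa"
DP table:
           b    a    a
      0    1    2    3
  b   1    0    1    2
  d   2    1    1    2
  d   3    2    2    2
  f   4    3    3    3
  e   5    4    4    4
  c   6    5    5    5
Edit distance = dp[6][3] = 5

5


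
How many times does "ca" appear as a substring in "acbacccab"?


Searching for "ca" in "acbacccab"
Scanning each position:
  Position 0: "ac" => no
  Position 1: "cb" => no
  Position 2: "ba" => no
  Position 3: "ac" => no
  Position 4: "cc" => no
  Position 5: "cc" => no
  Position 6: "ca" => MATCH
  Position 7: "ab" => no
Total occurrences: 1

1


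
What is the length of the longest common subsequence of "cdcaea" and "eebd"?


LCS of "cdcaea" and "eebd"
DP table:
           e    e    b    d
      0    0    0    0    0
  c   0    0    0    0    0
  d   0    0    0    0    1
  c   0    0    0    0    1
  a   0    0    0    0    1
  e   0    1    1    1    1
  a   0    1    1    1    1
LCS length = dp[6][4] = 1

1


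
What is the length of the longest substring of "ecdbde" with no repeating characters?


Input: "ecdbde"
Sliding window (track last position of each char):
  Position 0 ('e'): window [0,0] length 1 -- new best
  Position 1 ('c'): window [0,1] length 2 -- new best
  Position 2 ('d'): window [0,2] length 3 -- new best
  Position 3 ('b'): window [0,3] length 4 -- new best
  Position 4 ('d'): repeat (last at 2), move window start to 3
  Position 4 ('d'): window [3,4] length 2
  Position 5 ('e'): window [3,5] length 3
Longest substring with no repeats: "ecdb" with length 4

4


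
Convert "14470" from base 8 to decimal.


Input: "14470" in base 8
Positional expansion:
  Digit '1' (value 1) x 8^4 = 4096
  Digit '4' (value 4) x 8^3 = 2048
  Digit '4' (value 4) x 8^2 = 256
  Digit '7' (value 7) x 8^1 = 56
  Digit '0' (value 0) x 8^0 = 0
Sum = 6456

6456


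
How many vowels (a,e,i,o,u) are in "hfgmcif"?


Input: hfgmcif
Checking each character:
  'h' at position 0: consonant
  'f' at position 1: consonant
  'g' at position 2: consonant
  'm' at position 3: consonant
  'c' at position 4: consonant
  'i' at position 5: vowel (running total: 1)
  'f' at position 6: consonant
Total vowels: 1

1


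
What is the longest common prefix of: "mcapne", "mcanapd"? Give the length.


Words: mcapne, mcanapd
  Position 0: all 'm' => match
  Position 1: all 'c' => match
  Position 2: all 'a' => match
  Position 3: ('p', 'n') => mismatch, stop
LCP = "mca" (length 3)

3


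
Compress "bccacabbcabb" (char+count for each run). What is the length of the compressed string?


Input: bccacabbcabb
Runs:
  'b' x 1 => "b1"
  'c' x 2 => "c2"
  'a' x 1 => "a1"
  'c' x 1 => "c1"
  'a' x 1 => "a1"
  'b' x 2 => "b2"
  'c' x 1 => "c1"
  'a' x 1 => "a1"
  'b' x 2 => "b2"
Compressed: "b1c2a1c1a1b2c1a1b2"
Compressed length: 18

18


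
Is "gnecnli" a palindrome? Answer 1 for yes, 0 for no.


Input: gnecnli
Reversed: ilnceng
  Compare pos 0 ('g') with pos 6 ('i'): MISMATCH
  Compare pos 1 ('n') with pos 5 ('l'): MISMATCH
  Compare pos 2 ('e') with pos 4 ('n'): MISMATCH
Result: not a palindrome

0


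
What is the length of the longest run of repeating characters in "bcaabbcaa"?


Input: "bcaabbcaa"
Scanning for longest run:
  Position 1 ('c'): new char, reset run to 1
  Position 2 ('a'): new char, reset run to 1
  Position 3 ('a'): continues run of 'a', length=2
  Position 4 ('b'): new char, reset run to 1
  Position 5 ('b'): continues run of 'b', length=2
  Position 6 ('c'): new char, reset run to 1
  Position 7 ('a'): new char, reset run to 1
  Position 8 ('a'): continues run of 'a', length=2
Longest run: 'a' with length 2

2


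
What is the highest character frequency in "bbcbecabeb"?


Input: bbcbecabeb
Character counts:
  'a': 1
  'b': 5
  'c': 2
  'e': 2
Maximum frequency: 5

5


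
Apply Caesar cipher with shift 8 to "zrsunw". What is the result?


Caesar cipher: shift "zrsunw" by 8
  'z' (pos 25) + 8 = pos 7 = 'h'
  'r' (pos 17) + 8 = pos 25 = 'z'
  's' (pos 18) + 8 = pos 0 = 'a'
  'u' (pos 20) + 8 = pos 2 = 'c'
  'n' (pos 13) + 8 = pos 21 = 'v'
  'w' (pos 22) + 8 = pos 4 = 'e'
Result: hzacve

hzacve


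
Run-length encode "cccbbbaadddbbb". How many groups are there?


Input: cccbbbaadddbbb
Scanning for consecutive runs:
  Group 1: 'c' x 3 (positions 0-2)
  Group 2: 'b' x 3 (positions 3-5)
  Group 3: 'a' x 2 (positions 6-7)
  Group 4: 'd' x 3 (positions 8-10)
  Group 5: 'b' x 3 (positions 11-13)
Total groups: 5

5


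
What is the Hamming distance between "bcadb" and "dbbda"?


Comparing "bcadb" and "dbbda" position by position:
  Position 0: 'b' vs 'd' => differ
  Position 1: 'c' vs 'b' => differ
  Position 2: 'a' vs 'b' => differ
  Position 3: 'd' vs 'd' => same
  Position 4: 'b' vs 'a' => differ
Total differences (Hamming distance): 4

4


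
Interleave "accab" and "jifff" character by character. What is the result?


Interleaving "accab" and "jifff":
  Position 0: 'a' from first, 'j' from second => "aj"
  Position 1: 'c' from first, 'i' from second => "ci"
  Position 2: 'c' from first, 'f' from second => "cf"
  Position 3: 'a' from first, 'f' from second => "af"
  Position 4: 'b' from first, 'f' from second => "bf"
Result: ajcicfafbf

ajcicfafbf


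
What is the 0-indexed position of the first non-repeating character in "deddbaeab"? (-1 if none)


Input: deddbaeab
Character frequencies:
  'a': 2
  'b': 2
  'd': 3
  'e': 2
Scanning left to right for freq == 1:
  Position 0 ('d'): freq=3, skip
  Position 1 ('e'): freq=2, skip
  Position 2 ('d'): freq=3, skip
  Position 3 ('d'): freq=3, skip
  Position 4 ('b'): freq=2, skip
  Position 5 ('a'): freq=2, skip
  Position 6 ('e'): freq=2, skip
  Position 7 ('a'): freq=2, skip
  Position 8 ('b'): freq=2, skip
  No unique character found => answer = -1

-1


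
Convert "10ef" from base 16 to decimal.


Input: "10ef" in base 16
Positional expansion:
  Digit '1' (value 1) x 16^3 = 4096
  Digit '0' (value 0) x 16^2 = 0
  Digit 'e' (value 14) x 16^1 = 224
  Digit 'f' (value 15) x 16^0 = 15
Sum = 4335

4335


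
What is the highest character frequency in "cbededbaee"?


Input: cbededbaee
Character counts:
  'a': 1
  'b': 2
  'c': 1
  'd': 2
  'e': 4
Maximum frequency: 4

4


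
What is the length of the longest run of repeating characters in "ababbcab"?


Input: "ababbcab"
Scanning for longest run:
  Position 1 ('b'): new char, reset run to 1
  Position 2 ('a'): new char, reset run to 1
  Position 3 ('b'): new char, reset run to 1
  Position 4 ('b'): continues run of 'b', length=2
  Position 5 ('c'): new char, reset run to 1
  Position 6 ('a'): new char, reset run to 1
  Position 7 ('b'): new char, reset run to 1
Longest run: 'b' with length 2

2


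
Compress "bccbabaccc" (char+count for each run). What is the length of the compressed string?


Input: bccbabaccc
Runs:
  'b' x 1 => "b1"
  'c' x 2 => "c2"
  'b' x 1 => "b1"
  'a' x 1 => "a1"
  'b' x 1 => "b1"
  'a' x 1 => "a1"
  'c' x 3 => "c3"
Compressed: "b1c2b1a1b1a1c3"
Compressed length: 14

14


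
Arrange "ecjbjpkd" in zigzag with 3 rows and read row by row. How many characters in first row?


Zigzag "ecjbjpkd" into 3 rows:
Placing characters:
  'e' => row 0
  'c' => row 1
  'j' => row 2
  'b' => row 1
  'j' => row 0
  'p' => row 1
  'k' => row 2
  'd' => row 1
Rows:
  Row 0: "ej"
  Row 1: "cbpd"
  Row 2: "jk"
First row length: 2

2


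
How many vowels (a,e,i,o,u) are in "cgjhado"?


Input: cgjhado
Checking each character:
  'c' at position 0: consonant
  'g' at position 1: consonant
  'j' at position 2: consonant
  'h' at position 3: consonant
  'a' at position 4: vowel (running total: 1)
  'd' at position 5: consonant
  'o' at position 6: vowel (running total: 2)
Total vowels: 2

2


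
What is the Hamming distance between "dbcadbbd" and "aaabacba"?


Comparing "dbcadbbd" and "aaabacba" position by position:
  Position 0: 'd' vs 'a' => differ
  Position 1: 'b' vs 'a' => differ
  Position 2: 'c' vs 'a' => differ
  Position 3: 'a' vs 'b' => differ
  Position 4: 'd' vs 'a' => differ
  Position 5: 'b' vs 'c' => differ
  Position 6: 'b' vs 'b' => same
  Position 7: 'd' vs 'a' => differ
Total differences (Hamming distance): 7

7


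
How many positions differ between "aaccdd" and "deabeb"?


Comparing "aaccdd" and "deabeb" position by position:
  Position 0: 'a' vs 'd' => DIFFER
  Position 1: 'a' vs 'e' => DIFFER
  Position 2: 'c' vs 'a' => DIFFER
  Position 3: 'c' vs 'b' => DIFFER
  Position 4: 'd' vs 'e' => DIFFER
  Position 5: 'd' vs 'b' => DIFFER
Positions that differ: 6

6


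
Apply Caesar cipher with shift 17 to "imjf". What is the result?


Caesar cipher: shift "imjf" by 17
  'i' (pos 8) + 17 = pos 25 = 'z'
  'm' (pos 12) + 17 = pos 3 = 'd'
  'j' (pos 9) + 17 = pos 0 = 'a'
  'f' (pos 5) + 17 = pos 22 = 'w'
Result: zdaw

zdaw


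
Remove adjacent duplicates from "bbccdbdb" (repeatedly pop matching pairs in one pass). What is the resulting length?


Input: bbccdbdb
Stack-based adjacent duplicate removal:
  Read 'b': push. Stack: b
  Read 'b': matches stack top 'b' => pop. Stack: (empty)
  Read 'c': push. Stack: c
  Read 'c': matches stack top 'c' => pop. Stack: (empty)
  Read 'd': push. Stack: d
  Read 'b': push. Stack: db
  Read 'd': push. Stack: dbd
  Read 'b': push. Stack: dbdb
Final stack: "dbdb" (length 4)

4


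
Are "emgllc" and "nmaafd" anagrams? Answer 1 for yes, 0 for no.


Strings: "emgllc", "nmaafd"
Sorted first:  cegllm
Sorted second: aadfmn
Differ at position 0: 'c' vs 'a' => not anagrams

0


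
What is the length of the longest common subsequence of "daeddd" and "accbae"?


LCS of "daeddd" and "accbae"
DP table:
           a    c    c    b    a    e
      0    0    0    0    0    0    0
  d   0    0    0    0    0    0    0
  a   0    1    1    1    1    1    1
  e   0    1    1    1    1    1    2
  d   0    1    1    1    1    1    2
  d   0    1    1    1    1    1    2
  d   0    1    1    1    1    1    2
LCS length = dp[6][6] = 2

2


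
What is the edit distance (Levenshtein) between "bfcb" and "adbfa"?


Computing edit distance: "bfcb" -> "adbfa"
DP table:
           a    d    b    f    a
      0    1    2    3    4    5
  b   1    1    2    2    3    4
  f   2    2    2    3    2    3
  c   3    3    3    3    3    3
  b   4    4    4    3    4    4
Edit distance = dp[4][5] = 4

4


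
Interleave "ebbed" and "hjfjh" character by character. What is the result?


Interleaving "ebbed" and "hjfjh":
  Position 0: 'e' from first, 'h' from second => "eh"
  Position 1: 'b' from first, 'j' from second => "bj"
  Position 2: 'b' from first, 'f' from second => "bf"
  Position 3: 'e' from first, 'j' from second => "ej"
  Position 4: 'd' from first, 'h' from second => "dh"
Result: ehbjbfejdh

ehbjbfejdh


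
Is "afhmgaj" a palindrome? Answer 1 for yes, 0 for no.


Input: afhmgaj
Reversed: jagmhfa
  Compare pos 0 ('a') with pos 6 ('j'): MISMATCH
  Compare pos 1 ('f') with pos 5 ('a'): MISMATCH
  Compare pos 2 ('h') with pos 4 ('g'): MISMATCH
Result: not a palindrome

0


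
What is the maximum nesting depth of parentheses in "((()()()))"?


Input: "((()()()))"
Tracking depth:
  Position 0 '(': depth becomes 1
  Position 1 '(': depth becomes 2
  Position 2 '(': depth becomes 3
  Position 3 ')': depth becomes 2
  Position 4 '(': depth becomes 3
  Position 5 ')': depth becomes 2
  Position 6 '(': depth becomes 3
  Position 7 ')': depth becomes 2
  Position 8 ')': depth becomes 1
  Position 9 ')': depth becomes 0
Maximum depth reached: 3

3


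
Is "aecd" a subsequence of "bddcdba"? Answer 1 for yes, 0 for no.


Check if "aecd" is a subsequence of "bddcdba"
Greedy scan:
  Position 0 ('b'): no match needed
  Position 1 ('d'): no match needed
  Position 2 ('d'): no match needed
  Position 3 ('c'): no match needed
  Position 4 ('d'): no match needed
  Position 5 ('b'): no match needed
  Position 6 ('a'): matches sub[0] = 'a'
Only matched 1/4 characters => not a subsequence

0


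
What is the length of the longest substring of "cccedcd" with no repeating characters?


Input: "cccedcd"
Sliding window (track last position of each char):
  Position 0 ('c'): window [0,0] length 1 -- new best
  Position 1 ('c'): repeat (last at 0), move window start to 1
  Position 1 ('c'): window [1,1] length 1
  Position 2 ('c'): repeat (last at 1), move window start to 2
  Position 2 ('c'): window [2,2] length 1
  Position 3 ('e'): window [2,3] length 2 -- new best
  Position 4 ('d'): window [2,4] length 3 -- new best
  Position 5 ('c'): repeat (last at 2), move window start to 3
  Position 5 ('c'): window [3,5] length 3
  Position 6 ('d'): repeat (last at 4), move window start to 5
  Position 6 ('d'): window [5,6] length 2
Longest substring with no repeats: "ced" with length 3

3


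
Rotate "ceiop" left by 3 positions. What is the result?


Input: "ceiop", rotate left by 3
First 3 characters: "cei"
Remaining characters: "op"
Concatenate remaining + first: "op" + "cei" = "opcei"

opcei


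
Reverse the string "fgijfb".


Input: fgijfb
Reading characters right to left:
  Position 5: 'b'
  Position 4: 'f'
  Position 3: 'j'
  Position 2: 'i'
  Position 1: 'g'
  Position 0: 'f'
Reversed: bfjigf

bfjigf


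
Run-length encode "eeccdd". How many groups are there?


Input: eeccdd
Scanning for consecutive runs:
  Group 1: 'e' x 2 (positions 0-1)
  Group 2: 'c' x 2 (positions 2-3)
  Group 3: 'd' x 2 (positions 4-5)
Total groups: 3

3


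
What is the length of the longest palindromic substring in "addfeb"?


Input: "addfeb"
Checking substrings for palindromes:
  [1:3] "dd" (len 2) => palindrome
Longest palindromic substring: "dd" with length 2

2


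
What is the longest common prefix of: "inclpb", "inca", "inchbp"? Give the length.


Words: inclpb, inca, inchbp
  Position 0: all 'i' => match
  Position 1: all 'n' => match
  Position 2: all 'c' => match
  Position 3: ('l', 'a', 'h') => mismatch, stop
LCP = "inc" (length 3)

3


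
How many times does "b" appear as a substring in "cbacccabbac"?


Searching for "b" in "cbacccabbac"
Scanning each position:
  Position 0: "c" => no
  Position 1: "b" => MATCH
  Position 2: "a" => no
  Position 3: "c" => no
  Position 4: "c" => no
  Position 5: "c" => no
  Position 6: "a" => no
  Position 7: "b" => MATCH
  Position 8: "b" => MATCH
  Position 9: "a" => no
  Position 10: "c" => no
Total occurrences: 3

3


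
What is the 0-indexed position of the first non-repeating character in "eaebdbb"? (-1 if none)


Input: eaebdbb
Character frequencies:
  'a': 1
  'b': 3
  'd': 1
  'e': 2
Scanning left to right for freq == 1:
  Position 0 ('e'): freq=2, skip
  Position 1 ('a'): unique! => answer = 1

1


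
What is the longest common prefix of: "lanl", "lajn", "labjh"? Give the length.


Words: lanl, lajn, labjh
  Position 0: all 'l' => match
  Position 1: all 'a' => match
  Position 2: ('n', 'j', 'b') => mismatch, stop
LCP = "la" (length 2)

2


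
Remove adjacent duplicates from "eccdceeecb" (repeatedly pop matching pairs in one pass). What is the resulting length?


Input: eccdceeecb
Stack-based adjacent duplicate removal:
  Read 'e': push. Stack: e
  Read 'c': push. Stack: ec
  Read 'c': matches stack top 'c' => pop. Stack: e
  Read 'd': push. Stack: ed
  Read 'c': push. Stack: edc
  Read 'e': push. Stack: edce
  Read 'e': matches stack top 'e' => pop. Stack: edc
  Read 'e': push. Stack: edce
  Read 'c': push. Stack: edcec
  Read 'b': push. Stack: edcecb
Final stack: "edcecb" (length 6)

6


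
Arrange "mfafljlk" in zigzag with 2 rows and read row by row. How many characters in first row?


Zigzag "mfafljlk" into 2 rows:
Placing characters:
  'm' => row 0
  'f' => row 1
  'a' => row 0
  'f' => row 1
  'l' => row 0
  'j' => row 1
  'l' => row 0
  'k' => row 1
Rows:
  Row 0: "mall"
  Row 1: "ffjk"
First row length: 4

4


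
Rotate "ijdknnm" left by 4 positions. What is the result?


Input: "ijdknnm", rotate left by 4
First 4 characters: "ijdk"
Remaining characters: "nnm"
Concatenate remaining + first: "nnm" + "ijdk" = "nnmijdk"

nnmijdk


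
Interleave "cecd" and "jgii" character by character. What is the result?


Interleaving "cecd" and "jgii":
  Position 0: 'c' from first, 'j' from second => "cj"
  Position 1: 'e' from first, 'g' from second => "eg"
  Position 2: 'c' from first, 'i' from second => "ci"
  Position 3: 'd' from first, 'i' from second => "di"
Result: cjegcidi

cjegcidi


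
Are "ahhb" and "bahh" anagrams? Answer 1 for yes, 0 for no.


Strings: "ahhb", "bahh"
Sorted first:  abhh
Sorted second: abhh
Sorted forms match => anagrams

1


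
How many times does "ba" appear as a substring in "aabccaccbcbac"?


Searching for "ba" in "aabccaccbcbac"
Scanning each position:
  Position 0: "aa" => no
  Position 1: "ab" => no
  Position 2: "bc" => no
  Position 3: "cc" => no
  Position 4: "ca" => no
  Position 5: "ac" => no
  Position 6: "cc" => no
  Position 7: "cb" => no
  Position 8: "bc" => no
  Position 9: "cb" => no
  Position 10: "ba" => MATCH
  Position 11: "ac" => no
Total occurrences: 1

1


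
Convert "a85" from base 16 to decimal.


Input: "a85" in base 16
Positional expansion:
  Digit 'a' (value 10) x 16^2 = 2560
  Digit '8' (value 8) x 16^1 = 128
  Digit '5' (value 5) x 16^0 = 5
Sum = 2693

2693


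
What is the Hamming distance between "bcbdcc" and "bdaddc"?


Comparing "bcbdcc" and "bdaddc" position by position:
  Position 0: 'b' vs 'b' => same
  Position 1: 'c' vs 'd' => differ
  Position 2: 'b' vs 'a' => differ
  Position 3: 'd' vs 'd' => same
  Position 4: 'c' vs 'd' => differ
  Position 5: 'c' vs 'c' => same
Total differences (Hamming distance): 3

3


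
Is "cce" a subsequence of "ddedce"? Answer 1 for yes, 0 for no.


Check if "cce" is a subsequence of "ddedce"
Greedy scan:
  Position 0 ('d'): no match needed
  Position 1 ('d'): no match needed
  Position 2 ('e'): no match needed
  Position 3 ('d'): no match needed
  Position 4 ('c'): matches sub[0] = 'c'
  Position 5 ('e'): no match needed
Only matched 1/3 characters => not a subsequence

0


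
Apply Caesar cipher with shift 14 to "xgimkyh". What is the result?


Caesar cipher: shift "xgimkyh" by 14
  'x' (pos 23) + 14 = pos 11 = 'l'
  'g' (pos 6) + 14 = pos 20 = 'u'
  'i' (pos 8) + 14 = pos 22 = 'w'
  'm' (pos 12) + 14 = pos 0 = 'a'
  'k' (pos 10) + 14 = pos 24 = 'y'
  'y' (pos 24) + 14 = pos 12 = 'm'
  'h' (pos 7) + 14 = pos 21 = 'v'
Result: luwaymv

luwaymv


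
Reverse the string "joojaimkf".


Input: joojaimkf
Reading characters right to left:
  Position 8: 'f'
  Position 7: 'k'
  Position 6: 'm'
  Position 5: 'i'
  Position 4: 'a'
  Position 3: 'j'
  Position 2: 'o'
  Position 1: 'o'
  Position 0: 'j'
Reversed: fkmiajooj

fkmiajooj


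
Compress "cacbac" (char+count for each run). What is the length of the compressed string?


Input: cacbac
Runs:
  'c' x 1 => "c1"
  'a' x 1 => "a1"
  'c' x 1 => "c1"
  'b' x 1 => "b1"
  'a' x 1 => "a1"
  'c' x 1 => "c1"
Compressed: "c1a1c1b1a1c1"
Compressed length: 12

12


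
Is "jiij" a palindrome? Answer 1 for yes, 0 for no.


Input: jiij
Reversed: jiij
  Compare pos 0 ('j') with pos 3 ('j'): match
  Compare pos 1 ('i') with pos 2 ('i'): match
Result: palindrome

1


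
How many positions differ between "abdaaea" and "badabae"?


Comparing "abdaaea" and "badabae" position by position:
  Position 0: 'a' vs 'b' => DIFFER
  Position 1: 'b' vs 'a' => DIFFER
  Position 2: 'd' vs 'd' => same
  Position 3: 'a' vs 'a' => same
  Position 4: 'a' vs 'b' => DIFFER
  Position 5: 'e' vs 'a' => DIFFER
  Position 6: 'a' vs 'e' => DIFFER
Positions that differ: 5

5


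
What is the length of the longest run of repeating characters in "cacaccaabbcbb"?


Input: "cacaccaabbcbb"
Scanning for longest run:
  Position 1 ('a'): new char, reset run to 1
  Position 2 ('c'): new char, reset run to 1
  Position 3 ('a'): new char, reset run to 1
  Position 4 ('c'): new char, reset run to 1
  Position 5 ('c'): continues run of 'c', length=2
  Position 6 ('a'): new char, reset run to 1
  Position 7 ('a'): continues run of 'a', length=2
  Position 8 ('b'): new char, reset run to 1
  Position 9 ('b'): continues run of 'b', length=2
  Position 10 ('c'): new char, reset run to 1
  Position 11 ('b'): new char, reset run to 1
  Position 12 ('b'): continues run of 'b', length=2
Longest run: 'c' with length 2

2


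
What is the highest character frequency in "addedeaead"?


Input: addedeaead
Character counts:
  'a': 3
  'd': 4
  'e': 3
Maximum frequency: 4

4


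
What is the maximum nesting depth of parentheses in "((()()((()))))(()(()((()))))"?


Input: "((()()((()))))(()(()((()))))"
Tracking depth:
  Position 0 '(': depth becomes 1
  Position 1 '(': depth becomes 2
  Position 2 '(': depth becomes 3
  Position 3 ')': depth becomes 2
  Position 4 '(': depth becomes 3
  Position 5 ')': depth becomes 2
  Position 6 '(': depth becomes 3
  Position 7 '(': depth becomes 4
  Position 8 '(': depth becomes 5
  Position 9 ')': depth becomes 4
  Position 10 ')': depth becomes 3
  Position 11 ')': depth becomes 2
  Position 12 ')': depth becomes 1
  Position 13 ')': depth becomes 0
  Position 14 '(': depth becomes 1
  Position 15 '(': depth becomes 2
  Position 16 ')': depth becomes 1
  Position 17 '(': depth becomes 2
  Position 18 '(': depth becomes 3
  Position 19 ')': depth becomes 2
  Position 20 '(': depth becomes 3
  Position 21 '(': depth becomes 4
  Position 22 '(': depth becomes 5
  Position 23 ')': depth becomes 4
  Position 24 ')': depth becomes 3
  Position 25 ')': depth becomes 2
  Position 26 ')': depth becomes 1
  Position 27 ')': depth becomes 0
Maximum depth reached: 5

5


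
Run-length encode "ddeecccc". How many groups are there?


Input: ddeecccc
Scanning for consecutive runs:
  Group 1: 'd' x 2 (positions 0-1)
  Group 2: 'e' x 2 (positions 2-3)
  Group 3: 'c' x 4 (positions 4-7)
Total groups: 3

3


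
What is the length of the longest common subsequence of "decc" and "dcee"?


LCS of "decc" and "dcee"
DP table:
           d    c    e    e
      0    0    0    0    0
  d   0    1    1    1    1
  e   0    1    1    2    2
  c   0    1    2    2    2
  c   0    1    2    2    2
LCS length = dp[4][4] = 2

2


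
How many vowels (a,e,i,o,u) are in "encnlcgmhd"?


Input: encnlcgmhd
Checking each character:
  'e' at position 0: vowel (running total: 1)
  'n' at position 1: consonant
  'c' at position 2: consonant
  'n' at position 3: consonant
  'l' at position 4: consonant
  'c' at position 5: consonant
  'g' at position 6: consonant
  'm' at position 7: consonant
  'h' at position 8: consonant
  'd' at position 9: consonant
Total vowels: 1

1


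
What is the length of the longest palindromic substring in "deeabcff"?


Input: "deeabcff"
Checking substrings for palindromes:
  [1:3] "ee" (len 2) => palindrome
  [6:8] "ff" (len 2) => palindrome
Longest palindromic substring: "ee" with length 2

2


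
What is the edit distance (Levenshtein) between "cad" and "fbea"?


Computing edit distance: "cad" -> "fbea"
DP table:
           f    b    e    a
      0    1    2    3    4
  c   1    1    2    3    4
  a   2    2    2    3    3
  d   3    3    3    3    4
Edit distance = dp[3][4] = 4

4


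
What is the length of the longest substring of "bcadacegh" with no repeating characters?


Input: "bcadacegh"
Sliding window (track last position of each char):
  Position 0 ('b'): window [0,0] length 1 -- new best
  Position 1 ('c'): window [0,1] length 2 -- new best
  Position 2 ('a'): window [0,2] length 3 -- new best
  Position 3 ('d'): window [0,3] length 4 -- new best
  Position 4 ('a'): repeat (last at 2), move window start to 3
  Position 4 ('a'): window [3,4] length 2
  Position 5 ('c'): window [3,5] length 3
  Position 6 ('e'): window [3,6] length 4
  Position 7 ('g'): window [3,7] length 5 -- new best
  Position 8 ('h'): window [3,8] length 6 -- new best
Longest substring with no repeats: "dacegh" with length 6

6


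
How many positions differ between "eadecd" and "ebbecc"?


Comparing "eadecd" and "ebbecc" position by position:
  Position 0: 'e' vs 'e' => same
  Position 1: 'a' vs 'b' => DIFFER
  Position 2: 'd' vs 'b' => DIFFER
  Position 3: 'e' vs 'e' => same
  Position 4: 'c' vs 'c' => same
  Position 5: 'd' vs 'c' => DIFFER
Positions that differ: 3

3


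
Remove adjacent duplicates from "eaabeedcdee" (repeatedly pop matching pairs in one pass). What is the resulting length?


Input: eaabeedcdee
Stack-based adjacent duplicate removal:
  Read 'e': push. Stack: e
  Read 'a': push. Stack: ea
  Read 'a': matches stack top 'a' => pop. Stack: e
  Read 'b': push. Stack: eb
  Read 'e': push. Stack: ebe
  Read 'e': matches stack top 'e' => pop. Stack: eb
  Read 'd': push. Stack: ebd
  Read 'c': push. Stack: ebdc
  Read 'd': push. Stack: ebdcd
  Read 'e': push. Stack: ebdcde
  Read 'e': matches stack top 'e' => pop. Stack: ebdcd
Final stack: "ebdcd" (length 5)

5


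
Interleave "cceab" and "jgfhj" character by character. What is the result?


Interleaving "cceab" and "jgfhj":
  Position 0: 'c' from first, 'j' from second => "cj"
  Position 1: 'c' from first, 'g' from second => "cg"
  Position 2: 'e' from first, 'f' from second => "ef"
  Position 3: 'a' from first, 'h' from second => "ah"
  Position 4: 'b' from first, 'j' from second => "bj"
Result: cjcgefahbj

cjcgefahbj


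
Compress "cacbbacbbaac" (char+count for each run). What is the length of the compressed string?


Input: cacbbacbbaac
Runs:
  'c' x 1 => "c1"
  'a' x 1 => "a1"
  'c' x 1 => "c1"
  'b' x 2 => "b2"
  'a' x 1 => "a1"
  'c' x 1 => "c1"
  'b' x 2 => "b2"
  'a' x 2 => "a2"
  'c' x 1 => "c1"
Compressed: "c1a1c1b2a1c1b2a2c1"
Compressed length: 18

18


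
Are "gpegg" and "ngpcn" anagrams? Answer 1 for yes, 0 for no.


Strings: "gpegg", "ngpcn"
Sorted first:  egggp
Sorted second: cgnnp
Differ at position 0: 'e' vs 'c' => not anagrams

0


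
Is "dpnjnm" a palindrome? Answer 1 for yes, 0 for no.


Input: dpnjnm
Reversed: mnjnpd
  Compare pos 0 ('d') with pos 5 ('m'): MISMATCH
  Compare pos 1 ('p') with pos 4 ('n'): MISMATCH
  Compare pos 2 ('n') with pos 3 ('j'): MISMATCH
Result: not a palindrome

0


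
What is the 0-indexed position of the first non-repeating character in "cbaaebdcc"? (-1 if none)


Input: cbaaebdcc
Character frequencies:
  'a': 2
  'b': 2
  'c': 3
  'd': 1
  'e': 1
Scanning left to right for freq == 1:
  Position 0 ('c'): freq=3, skip
  Position 1 ('b'): freq=2, skip
  Position 2 ('a'): freq=2, skip
  Position 3 ('a'): freq=2, skip
  Position 4 ('e'): unique! => answer = 4

4


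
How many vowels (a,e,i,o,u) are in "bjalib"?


Input: bjalib
Checking each character:
  'b' at position 0: consonant
  'j' at position 1: consonant
  'a' at position 2: vowel (running total: 1)
  'l' at position 3: consonant
  'i' at position 4: vowel (running total: 2)
  'b' at position 5: consonant
Total vowels: 2

2


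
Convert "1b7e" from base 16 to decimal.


Input: "1b7e" in base 16
Positional expansion:
  Digit '1' (value 1) x 16^3 = 4096
  Digit 'b' (value 11) x 16^2 = 2816
  Digit '7' (value 7) x 16^1 = 112
  Digit 'e' (value 14) x 16^0 = 14
Sum = 7038

7038


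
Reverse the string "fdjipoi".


Input: fdjipoi
Reading characters right to left:
  Position 6: 'i'
  Position 5: 'o'
  Position 4: 'p'
  Position 3: 'i'
  Position 2: 'j'
  Position 1: 'd'
  Position 0: 'f'
Reversed: iopijdf

iopijdf


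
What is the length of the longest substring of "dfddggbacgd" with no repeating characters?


Input: "dfddggbacgd"
Sliding window (track last position of each char):
  Position 0 ('d'): window [0,0] length 1 -- new best
  Position 1 ('f'): window [0,1] length 2 -- new best
  Position 2 ('d'): repeat (last at 0), move window start to 1
  Position 2 ('d'): window [1,2] length 2
  Position 3 ('d'): repeat (last at 2), move window start to 3
  Position 3 ('d'): window [3,3] length 1
  Position 4 ('g'): window [3,4] length 2
  Position 5 ('g'): repeat (last at 4), move window start to 5
  Position 5 ('g'): window [5,5] length 1
  Position 6 ('b'): window [5,6] length 2
  Position 7 ('a'): window [5,7] length 3 -- new best
  Position 8 ('c'): window [5,8] length 4 -- new best
  Position 9 ('g'): repeat (last at 5), move window start to 6
  Position 9 ('g'): window [6,9] length 4
  Position 10 ('d'): window [6,10] length 5 -- new best
Longest substring with no repeats: "bacgd" with length 5

5


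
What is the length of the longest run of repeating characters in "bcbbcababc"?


Input: "bcbbcababc"
Scanning for longest run:
  Position 1 ('c'): new char, reset run to 1
  Position 2 ('b'): new char, reset run to 1
  Position 3 ('b'): continues run of 'b', length=2
  Position 4 ('c'): new char, reset run to 1
  Position 5 ('a'): new char, reset run to 1
  Position 6 ('b'): new char, reset run to 1
  Position 7 ('a'): new char, reset run to 1
  Position 8 ('b'): new char, reset run to 1
  Position 9 ('c'): new char, reset run to 1
Longest run: 'b' with length 2

2


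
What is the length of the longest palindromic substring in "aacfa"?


Input: "aacfa"
Checking substrings for palindromes:
  [0:2] "aa" (len 2) => palindrome
Longest palindromic substring: "aa" with length 2

2


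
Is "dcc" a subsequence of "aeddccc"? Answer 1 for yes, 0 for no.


Check if "dcc" is a subsequence of "aeddccc"
Greedy scan:
  Position 0 ('a'): no match needed
  Position 1 ('e'): no match needed
  Position 2 ('d'): matches sub[0] = 'd'
  Position 3 ('d'): no match needed
  Position 4 ('c'): matches sub[1] = 'c'
  Position 5 ('c'): matches sub[2] = 'c'
  Position 6 ('c'): no match needed
All 3 characters matched => is a subsequence

1


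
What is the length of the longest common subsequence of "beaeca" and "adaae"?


LCS of "beaeca" and "adaae"
DP table:
           a    d    a    a    e
      0    0    0    0    0    0
  b   0    0    0    0    0    0
  e   0    0    0    0    0    1
  a   0    1    1    1    1    1
  e   0    1    1    1    1    2
  c   0    1    1    1    1    2
  a   0    1    1    2    2    2
LCS length = dp[6][5] = 2

2


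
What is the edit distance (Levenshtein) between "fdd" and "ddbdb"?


Computing edit distance: "fdd" -> "ddbdb"
DP table:
           d    d    b    d    b
      0    1    2    3    4    5
  f   1    1    2    3    4    5
  d   2    1    1    2    3    4
  d   3    2    1    2    2    3
Edit distance = dp[3][5] = 3

3


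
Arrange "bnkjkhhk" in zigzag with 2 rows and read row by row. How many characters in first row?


Zigzag "bnkjkhhk" into 2 rows:
Placing characters:
  'b' => row 0
  'n' => row 1
  'k' => row 0
  'j' => row 1
  'k' => row 0
  'h' => row 1
  'h' => row 0
  'k' => row 1
Rows:
  Row 0: "bkkh"
  Row 1: "njhk"
First row length: 4

4


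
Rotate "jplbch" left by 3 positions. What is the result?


Input: "jplbch", rotate left by 3
First 3 characters: "jpl"
Remaining characters: "bch"
Concatenate remaining + first: "bch" + "jpl" = "bchjpl"

bchjpl


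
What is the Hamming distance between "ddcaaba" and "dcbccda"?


Comparing "ddcaaba" and "dcbccda" position by position:
  Position 0: 'd' vs 'd' => same
  Position 1: 'd' vs 'c' => differ
  Position 2: 'c' vs 'b' => differ
  Position 3: 'a' vs 'c' => differ
  Position 4: 'a' vs 'c' => differ
  Position 5: 'b' vs 'd' => differ
  Position 6: 'a' vs 'a' => same
Total differences (Hamming distance): 5

5


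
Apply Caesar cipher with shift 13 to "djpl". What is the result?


Caesar cipher: shift "djpl" by 13
  'd' (pos 3) + 13 = pos 16 = 'q'
  'j' (pos 9) + 13 = pos 22 = 'w'
  'p' (pos 15) + 13 = pos 2 = 'c'
  'l' (pos 11) + 13 = pos 24 = 'y'
Result: qwcy

qwcy


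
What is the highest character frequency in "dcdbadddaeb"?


Input: dcdbadddaeb
Character counts:
  'a': 2
  'b': 2
  'c': 1
  'd': 5
  'e': 1
Maximum frequency: 5

5


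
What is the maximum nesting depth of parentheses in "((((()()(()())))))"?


Input: "((((()()(()())))))"
Tracking depth:
  Position 0 '(': depth becomes 1
  Position 1 '(': depth becomes 2
  Position 2 '(': depth becomes 3
  Position 3 '(': depth becomes 4
  Position 4 '(': depth becomes 5
  Position 5 ')': depth becomes 4
  Position 6 '(': depth becomes 5
  Position 7 ')': depth becomes 4
  Position 8 '(': depth becomes 5
  Position 9 '(': depth becomes 6
  Position 10 ')': depth becomes 5
  Position 11 '(': depth becomes 6
  Position 12 ')': depth becomes 5
  Position 13 ')': depth becomes 4
  Position 14 ')': depth becomes 3
  Position 15 ')': depth becomes 2
  Position 16 ')': depth becomes 1
  Position 17 ')': depth becomes 0
Maximum depth reached: 6

6


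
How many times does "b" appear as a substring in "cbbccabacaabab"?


Searching for "b" in "cbbccabacaabab"
Scanning each position:
  Position 0: "c" => no
  Position 1: "b" => MATCH
  Position 2: "b" => MATCH
  Position 3: "c" => no
  Position 4: "c" => no
  Position 5: "a" => no
  Position 6: "b" => MATCH
  Position 7: "a" => no
  Position 8: "c" => no
  Position 9: "a" => no
  Position 10: "a" => no
  Position 11: "b" => MATCH
  Position 12: "a" => no
  Position 13: "b" => MATCH
Total occurrences: 5

5


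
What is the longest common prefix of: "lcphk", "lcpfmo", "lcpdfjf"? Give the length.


Words: lcphk, lcpfmo, lcpdfjf
  Position 0: all 'l' => match
  Position 1: all 'c' => match
  Position 2: all 'p' => match
  Position 3: ('h', 'f', 'd') => mismatch, stop
LCP = "lcp" (length 3)

3


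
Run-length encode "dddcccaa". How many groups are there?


Input: dddcccaa
Scanning for consecutive runs:
  Group 1: 'd' x 3 (positions 0-2)
  Group 2: 'c' x 3 (positions 3-5)
  Group 3: 'a' x 2 (positions 6-7)
Total groups: 3

3


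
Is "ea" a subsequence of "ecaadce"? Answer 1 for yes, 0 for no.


Check if "ea" is a subsequence of "ecaadce"
Greedy scan:
  Position 0 ('e'): matches sub[0] = 'e'
  Position 1 ('c'): no match needed
  Position 2 ('a'): matches sub[1] = 'a'
  Position 3 ('a'): no match needed
  Position 4 ('d'): no match needed
  Position 5 ('c'): no match needed
  Position 6 ('e'): no match needed
All 2 characters matched => is a subsequence

1


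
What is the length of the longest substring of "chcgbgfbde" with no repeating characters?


Input: "chcgbgfbde"
Sliding window (track last position of each char):
  Position 0 ('c'): window [0,0] length 1 -- new best
  Position 1 ('h'): window [0,1] length 2 -- new best
  Position 2 ('c'): repeat (last at 0), move window start to 1
  Position 2 ('c'): window [1,2] length 2
  Position 3 ('g'): window [1,3] length 3 -- new best
  Position 4 ('b'): window [1,4] length 4 -- new best
  Position 5 ('g'): repeat (last at 3), move window start to 4
  Position 5 ('g'): window [4,5] length 2
  Position 6 ('f'): window [4,6] length 3
  Position 7 ('b'): repeat (last at 4), move window start to 5
  Position 7 ('b'): window [5,7] length 3
  Position 8 ('d'): window [5,8] length 4
  Position 9 ('e'): window [5,9] length 5 -- new best
Longest substring with no repeats: "gfbde" with length 5

5


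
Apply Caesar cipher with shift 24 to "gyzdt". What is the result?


Caesar cipher: shift "gyzdt" by 24
  'g' (pos 6) + 24 = pos 4 = 'e'
  'y' (pos 24) + 24 = pos 22 = 'w'
  'z' (pos 25) + 24 = pos 23 = 'x'
  'd' (pos 3) + 24 = pos 1 = 'b'
  't' (pos 19) + 24 = pos 17 = 'r'
Result: ewxbr

ewxbr
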